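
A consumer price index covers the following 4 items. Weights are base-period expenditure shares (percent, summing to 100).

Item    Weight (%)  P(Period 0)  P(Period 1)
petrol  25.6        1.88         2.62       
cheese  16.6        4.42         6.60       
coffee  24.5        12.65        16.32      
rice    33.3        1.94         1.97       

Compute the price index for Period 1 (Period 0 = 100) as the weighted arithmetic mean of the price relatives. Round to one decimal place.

125.9

petrol: 25.6 × (2.62/1.88) = 25.6 × 1.393617 = 35.6766
cheese: 16.6 × (6.60/4.42) = 16.6 × 1.493213 = 24.7873
coffee: 24.5 × (16.32/12.65) = 24.5 × 1.290119 = 31.6079
rice: 33.3 × (1.97/1.94) = 33.3 × 1.015464 = 33.8149
Index = Σ wᵢ·(p₁ᵢ/p₀ᵢ) = 35.6766 + 24.7873 + 31.6079 + 33.8149 = 125.8868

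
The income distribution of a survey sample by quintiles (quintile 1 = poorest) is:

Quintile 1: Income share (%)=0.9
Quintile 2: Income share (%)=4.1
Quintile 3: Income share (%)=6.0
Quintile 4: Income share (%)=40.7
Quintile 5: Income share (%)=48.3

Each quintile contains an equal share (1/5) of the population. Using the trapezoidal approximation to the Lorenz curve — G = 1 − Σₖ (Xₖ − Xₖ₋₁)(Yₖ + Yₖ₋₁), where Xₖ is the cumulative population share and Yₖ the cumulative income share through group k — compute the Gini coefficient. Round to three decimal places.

Cumulative income shares Yₖ: 0.0090, 0.0500, 0.1100, 0.5170, 1.0000
Σ (Xₖ−Xₖ₋₁)(Yₖ+Yₖ₋₁) = (1/5)(0.0090+0.0000) + (1/5)(0.0500+0.0090) + (1/5)(0.1100+0.0500) + (1/5)(0.5170+0.1100) + (1/5)(1.0000+0.5170)
  = 0.0018 + 0.0118 + 0.0320 + 0.1254 + 0.3034 = 0.4744
G = 1 − 0.4744 = 0.5256

0.526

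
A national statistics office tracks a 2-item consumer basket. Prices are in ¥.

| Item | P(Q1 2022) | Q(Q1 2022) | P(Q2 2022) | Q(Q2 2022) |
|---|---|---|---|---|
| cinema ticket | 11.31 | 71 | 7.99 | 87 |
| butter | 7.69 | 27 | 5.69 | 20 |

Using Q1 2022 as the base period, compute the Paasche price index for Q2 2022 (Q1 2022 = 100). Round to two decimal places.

71.10

Paasche price index uses current-period quantities as weights.
ΣP(Q2 2022)·Q(Q2 2022) = 7.99×87 + 5.69×20 = 695.13 + 113.8 = 808.93
ΣP(Q1 2022)·Q(Q2 2022) = 11.31×87 + 7.69×20 = 983.97 + 153.8 = 1137.77
Index = 808.93 / 1137.77 × 100 = 71.0978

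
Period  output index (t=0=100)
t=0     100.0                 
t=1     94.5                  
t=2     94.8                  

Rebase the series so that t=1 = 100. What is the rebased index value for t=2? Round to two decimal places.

Rebased(t=2) = 94.8 / 94.5 × 100 = 100.3175

100.32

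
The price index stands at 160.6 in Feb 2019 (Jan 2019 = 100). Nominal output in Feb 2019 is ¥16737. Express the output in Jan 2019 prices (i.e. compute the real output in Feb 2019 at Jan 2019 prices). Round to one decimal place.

Real = Nominal ÷ (Index/100) = 16737 ÷ (160.6/100)
     = 16737 ÷ 1.606 = 10421.5442

10421.5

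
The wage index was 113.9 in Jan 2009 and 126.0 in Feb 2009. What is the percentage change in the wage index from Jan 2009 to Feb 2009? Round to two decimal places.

Change = (126.0 − 113.9) / 113.9 × 100
       = 12.1 / 113.9 × 100 = 10.6234%

10.62%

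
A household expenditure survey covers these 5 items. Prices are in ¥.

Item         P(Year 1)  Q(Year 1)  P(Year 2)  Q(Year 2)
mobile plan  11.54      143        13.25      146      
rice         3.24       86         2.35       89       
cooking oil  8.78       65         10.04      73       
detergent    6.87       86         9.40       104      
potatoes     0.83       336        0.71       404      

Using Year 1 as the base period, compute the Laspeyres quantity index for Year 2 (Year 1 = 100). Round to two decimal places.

Laspeyres quantity index uses base-period prices as weights.
ΣP(Year 1)·Q(Year 2) = 11.54×146 + 3.24×89 + 8.78×73 + 6.87×104 + 0.83×404 = 1684.84 + 288.36 + 640.94 + 714.48 + 335.32 = 3663.94
ΣP(Year 1)·Q(Year 1) = 11.54×143 + 3.24×86 + 8.78×65 + 6.87×86 + 0.83×336 = 1650.22 + 278.64 + 570.7 + 590.82 + 278.88 = 3369.26
Index = 3663.94 / 3369.26 × 100 = 108.7461

108.75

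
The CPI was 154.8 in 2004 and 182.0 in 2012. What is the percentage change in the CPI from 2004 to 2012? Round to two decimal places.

Change = (182.0 − 154.8) / 154.8 × 100
       = 27.2 / 154.8 × 100 = 17.5711%

17.57%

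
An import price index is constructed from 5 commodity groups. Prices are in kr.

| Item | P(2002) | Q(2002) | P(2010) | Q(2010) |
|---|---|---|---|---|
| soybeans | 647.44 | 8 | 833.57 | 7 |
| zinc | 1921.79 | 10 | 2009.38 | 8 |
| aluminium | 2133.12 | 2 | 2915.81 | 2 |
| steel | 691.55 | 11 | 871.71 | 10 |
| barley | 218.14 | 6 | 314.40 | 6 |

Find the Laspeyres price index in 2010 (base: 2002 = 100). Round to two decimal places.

Laspeyres price index uses base-period quantities as weights.
ΣP(2010)·Q(2002) = 833.57×8 + 2009.38×10 + 2915.81×2 + 871.71×11 + 314.40×6 = 6668.56 + 20093.8 + 5831.62 + 9588.81 + 1886.4 = 44069.19
ΣP(2002)·Q(2002) = 647.44×8 + 1921.79×10 + 2133.12×2 + 691.55×11 + 218.14×6 = 5179.52 + 19217.9 + 4266.24 + 7607.05 + 1308.84 = 37579.55
Index = 44069.19 / 37579.55 × 100 = 117.2691

117.27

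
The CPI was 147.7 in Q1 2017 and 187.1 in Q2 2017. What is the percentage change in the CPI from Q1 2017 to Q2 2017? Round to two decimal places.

Change = (187.1 − 147.7) / 147.7 × 100
       = 39.4 / 147.7 × 100 = 26.6757%

26.68%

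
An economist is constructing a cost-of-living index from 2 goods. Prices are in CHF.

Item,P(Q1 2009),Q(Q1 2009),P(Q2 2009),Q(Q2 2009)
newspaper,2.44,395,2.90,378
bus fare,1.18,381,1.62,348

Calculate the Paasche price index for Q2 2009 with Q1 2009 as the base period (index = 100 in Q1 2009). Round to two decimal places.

124.53

Paasche price index uses current-period quantities as weights.
ΣP(Q2 2009)·Q(Q2 2009) = 2.90×378 + 1.62×348 = 1096.2 + 563.76 = 1659.96
ΣP(Q1 2009)·Q(Q2 2009) = 2.44×378 + 1.18×348 = 922.32 + 410.64 = 1332.96
Index = 1659.96 / 1332.96 × 100 = 124.5319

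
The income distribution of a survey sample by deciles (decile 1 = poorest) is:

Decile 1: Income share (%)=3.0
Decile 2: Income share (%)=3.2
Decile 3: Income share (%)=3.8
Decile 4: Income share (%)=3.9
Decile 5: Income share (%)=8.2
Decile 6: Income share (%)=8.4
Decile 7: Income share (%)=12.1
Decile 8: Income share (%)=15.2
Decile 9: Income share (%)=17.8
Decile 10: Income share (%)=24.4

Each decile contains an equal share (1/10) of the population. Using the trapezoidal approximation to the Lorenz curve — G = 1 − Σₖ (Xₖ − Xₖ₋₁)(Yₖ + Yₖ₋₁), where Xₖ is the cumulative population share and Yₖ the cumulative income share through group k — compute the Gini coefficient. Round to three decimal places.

0.377

Cumulative income shares Yₖ: 0.0300, 0.0620, 0.1000, 0.1390, 0.2210, 0.3050, 0.4260, 0.5780, 0.7560, 1.0000
Σ (Xₖ−Xₖ₋₁)(Yₖ+Yₖ₋₁) = (1/10)(0.0300+0.0000) + (1/10)(0.0620+0.0300) + (1/10)(0.1000+0.0620) + (1/10)(0.1390+0.1000) + (1/10)(0.2210+0.1390) + (1/10)(0.3050+0.2210) + (1/10)(0.4260+0.3050) + (1/10)(0.5780+0.4260) + (1/10)(0.7560+0.5780) + (1/10)(1.0000+0.7560)
  = 0.0030 + 0.0092 + 0.0162 + 0.0239 + 0.0360 + 0.0526 + 0.0731 + 0.1004 + 0.1334 + 0.1756 = 0.6234
G = 1 − 0.6234 = 0.3766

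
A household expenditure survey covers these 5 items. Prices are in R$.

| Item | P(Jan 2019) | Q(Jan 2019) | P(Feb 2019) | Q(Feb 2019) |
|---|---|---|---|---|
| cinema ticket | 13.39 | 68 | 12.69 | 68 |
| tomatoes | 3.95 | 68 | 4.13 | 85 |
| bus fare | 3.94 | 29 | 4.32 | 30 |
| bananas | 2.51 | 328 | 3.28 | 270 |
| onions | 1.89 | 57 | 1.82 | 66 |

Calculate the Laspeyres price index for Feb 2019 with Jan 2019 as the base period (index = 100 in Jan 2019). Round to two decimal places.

Laspeyres price index uses base-period quantities as weights.
ΣP(Feb 2019)·Q(Jan 2019) = 12.69×68 + 4.13×68 + 4.32×29 + 3.28×328 + 1.82×57 = 862.92 + 280.84 + 125.28 + 1075.84 + 103.74 = 2448.62
ΣP(Jan 2019)·Q(Jan 2019) = 13.39×68 + 3.95×68 + 3.94×29 + 2.51×328 + 1.89×57 = 910.52 + 268.6 + 114.26 + 823.28 + 107.73 = 2224.39
Index = 2448.62 / 2224.39 × 100 = 110.0805

110.08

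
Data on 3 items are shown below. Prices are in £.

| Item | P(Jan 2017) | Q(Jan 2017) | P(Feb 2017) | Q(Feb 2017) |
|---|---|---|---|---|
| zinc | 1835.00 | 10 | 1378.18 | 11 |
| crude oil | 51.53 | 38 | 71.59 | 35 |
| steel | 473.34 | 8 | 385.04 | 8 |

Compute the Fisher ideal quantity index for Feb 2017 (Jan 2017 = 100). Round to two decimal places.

106.46

Laspeyres component (base-period weights):
ΣP(Jan 2017)Q(Feb 2017) = 1835.00×11 + 51.53×35 + 473.34×8 = 20185 + 1803.55 + 3786.72 = 25775.27
ΣP(Jan 2017)Q(Jan 2017) = 1835.00×10 + 51.53×38 + 473.34×8 = 18350 + 1958.14 + 3786.72 = 24094.86
L = 25775.27 / 24094.86 × 100 = 106.9741
Paasche component (current-period weights):
ΣP(Feb 2017)Q(Feb 2017) = 1378.18×11 + 71.59×35 + 385.04×8 = 15159.98 + 2505.65 + 3080.32 = 20745.95
ΣP(Feb 2017)Q(Jan 2017) = 1378.18×10 + 71.59×38 + 385.04×8 = 13781.8 + 2720.42 + 3080.32 = 19582.54
P = 20745.95 / 19582.54 × 100 = 105.9411
Fisher = √(L × P) = √(106.9741 × 105.9411) = 106.4563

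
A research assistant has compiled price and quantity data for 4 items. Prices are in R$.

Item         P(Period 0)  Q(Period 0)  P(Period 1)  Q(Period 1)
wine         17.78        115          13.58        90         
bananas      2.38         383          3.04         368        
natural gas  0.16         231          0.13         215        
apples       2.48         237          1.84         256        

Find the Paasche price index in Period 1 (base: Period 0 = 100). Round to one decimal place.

Paasche price index uses current-period quantities as weights.
ΣP(Period 1)·Q(Period 1) = 13.58×90 + 3.04×368 + 0.13×215 + 1.84×256 = 1222.2 + 1118.72 + 27.95 + 471.04 = 2839.91
ΣP(Period 0)·Q(Period 1) = 17.78×90 + 2.38×368 + 0.16×215 + 2.48×256 = 1600.2 + 875.84 + 34.4 + 634.88 = 3145.32
Index = 2839.91 / 3145.32 × 100 = 90.2900

90.3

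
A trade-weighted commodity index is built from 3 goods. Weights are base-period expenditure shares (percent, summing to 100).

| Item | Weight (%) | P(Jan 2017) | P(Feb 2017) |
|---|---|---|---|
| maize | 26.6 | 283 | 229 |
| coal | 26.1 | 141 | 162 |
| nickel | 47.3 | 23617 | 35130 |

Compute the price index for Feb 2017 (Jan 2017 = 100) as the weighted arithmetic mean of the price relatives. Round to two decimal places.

maize: 26.6 × (229/283) = 26.6 × 0.809187 = 21.5244
coal: 26.1 × (162/141) = 26.1 × 1.148936 = 29.9872
nickel: 47.3 × (35130/23617) = 47.3 × 1.487488 = 70.3582
Index = Σ wᵢ·(p₁ᵢ/p₀ᵢ) = 21.5244 + 29.9872 + 70.3582 = 121.8698

121.87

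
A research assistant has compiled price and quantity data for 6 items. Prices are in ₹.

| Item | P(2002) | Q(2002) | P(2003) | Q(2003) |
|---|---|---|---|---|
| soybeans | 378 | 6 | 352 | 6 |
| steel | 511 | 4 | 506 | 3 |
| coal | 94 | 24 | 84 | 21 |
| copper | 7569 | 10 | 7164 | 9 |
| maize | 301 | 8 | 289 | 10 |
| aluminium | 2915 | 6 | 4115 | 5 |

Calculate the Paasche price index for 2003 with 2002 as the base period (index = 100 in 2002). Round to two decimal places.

Paasche price index uses current-period quantities as weights.
ΣP(2003)·Q(2003) = 352×6 + 506×3 + 84×21 + 7164×9 + 289×10 + 4115×5 = 2112 + 1518 + 1764 + 64476 + 2890 + 20575 = 93335
ΣP(2002)·Q(2003) = 378×6 + 511×3 + 94×21 + 7569×9 + 301×10 + 2915×5 = 2268 + 1533 + 1974 + 68121 + 3010 + 14575 = 91481
Index = 93335 / 91481 × 100 = 102.0267

102.03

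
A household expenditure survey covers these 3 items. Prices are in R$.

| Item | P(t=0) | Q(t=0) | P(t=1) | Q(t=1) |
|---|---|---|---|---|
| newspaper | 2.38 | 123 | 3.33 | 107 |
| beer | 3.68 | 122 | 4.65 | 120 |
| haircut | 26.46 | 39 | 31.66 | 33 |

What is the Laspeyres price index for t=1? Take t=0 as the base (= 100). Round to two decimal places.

124.69

Laspeyres price index uses base-period quantities as weights.
ΣP(t=1)·Q(t=0) = 3.33×123 + 4.65×122 + 31.66×39 = 409.59 + 567.3 + 1234.74 = 2211.63
ΣP(t=0)·Q(t=0) = 2.38×123 + 3.68×122 + 26.46×39 = 292.74 + 448.96 + 1031.94 = 1773.64
Index = 2211.63 / 1773.64 × 100 = 124.6944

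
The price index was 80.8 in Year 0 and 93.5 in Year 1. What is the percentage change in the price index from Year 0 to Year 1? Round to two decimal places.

15.72%

Change = (93.5 − 80.8) / 80.8 × 100
       = 12.7 / 80.8 × 100 = 15.7178%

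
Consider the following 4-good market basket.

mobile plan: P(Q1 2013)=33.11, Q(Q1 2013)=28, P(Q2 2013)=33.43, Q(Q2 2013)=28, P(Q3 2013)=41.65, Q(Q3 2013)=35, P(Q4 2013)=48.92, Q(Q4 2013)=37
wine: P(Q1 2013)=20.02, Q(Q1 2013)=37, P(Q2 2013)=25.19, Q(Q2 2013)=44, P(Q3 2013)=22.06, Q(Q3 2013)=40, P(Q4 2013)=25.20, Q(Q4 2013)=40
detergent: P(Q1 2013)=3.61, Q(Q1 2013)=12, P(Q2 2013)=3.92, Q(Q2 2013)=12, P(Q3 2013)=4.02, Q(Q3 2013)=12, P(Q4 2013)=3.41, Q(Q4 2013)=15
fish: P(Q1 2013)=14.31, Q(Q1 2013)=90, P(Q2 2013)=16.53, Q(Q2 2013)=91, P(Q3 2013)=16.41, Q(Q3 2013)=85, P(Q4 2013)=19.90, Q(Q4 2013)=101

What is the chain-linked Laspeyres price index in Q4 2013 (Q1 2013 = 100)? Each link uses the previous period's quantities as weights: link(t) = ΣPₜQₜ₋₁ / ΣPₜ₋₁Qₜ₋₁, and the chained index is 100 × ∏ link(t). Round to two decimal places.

136.61

Link Q1 2013→Q2 2013:
ΣP(Q2 2013)Q(Q1 2013) = 33.43×28 + 25.19×37 + 3.92×12 + 16.53×90 = 936.04 + 932.03 + 47.04 + 1487.7 = 3402.81
ΣP(Q1 2013)Q(Q1 2013) = 33.11×28 + 20.02×37 + 3.61×12 + 14.31×90 = 927.08 + 740.74 + 43.32 + 1287.9 = 2999.04
link = 3402.81/2999.04 = 1.134633
Link Q2 2013→Q3 2013:
ΣP(Q3 2013)Q(Q2 2013) = 41.65×28 + 22.06×44 + 4.02×12 + 16.41×91 = 1166.2 + 970.64 + 48.24 + 1493.31 = 3678.39
ΣP(Q2 2013)Q(Q2 2013) = 33.43×28 + 25.19×44 + 3.92×12 + 16.53×91 = 936.04 + 1108.36 + 47.04 + 1504.23 = 3595.67
link = 3678.39/3595.67 = 1.023005
Link Q3 2013→Q4 2013:
ΣP(Q4 2013)Q(Q3 2013) = 48.92×35 + 25.20×40 + 3.41×12 + 19.90×85 = 1712.2 + 1008 + 40.92 + 1691.5 = 4452.62
ΣP(Q3 2013)Q(Q3 2013) = 41.65×35 + 22.06×40 + 4.02×12 + 16.41×85 = 1457.75 + 882.4 + 48.24 + 1394.85 = 3783.24
link = 4452.62/3783.24 = 1.176933
Chained index = 100 × 1.134633 × 1.023005 × 1.176933 = 136.6108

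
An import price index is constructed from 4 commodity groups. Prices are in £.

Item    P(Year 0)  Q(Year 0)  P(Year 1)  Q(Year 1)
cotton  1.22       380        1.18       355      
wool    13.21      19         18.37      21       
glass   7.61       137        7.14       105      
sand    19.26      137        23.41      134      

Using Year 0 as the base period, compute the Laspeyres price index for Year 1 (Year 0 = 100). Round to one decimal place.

113.4

Laspeyres price index uses base-period quantities as weights.
ΣP(Year 1)·Q(Year 0) = 1.18×380 + 18.37×19 + 7.14×137 + 23.41×137 = 448.4 + 349.03 + 978.18 + 3207.17 = 4982.78
ΣP(Year 0)·Q(Year 0) = 1.22×380 + 13.21×19 + 7.61×137 + 19.26×137 = 463.6 + 250.99 + 1042.57 + 2638.62 = 4395.78
Index = 4982.78 / 4395.78 × 100 = 113.3537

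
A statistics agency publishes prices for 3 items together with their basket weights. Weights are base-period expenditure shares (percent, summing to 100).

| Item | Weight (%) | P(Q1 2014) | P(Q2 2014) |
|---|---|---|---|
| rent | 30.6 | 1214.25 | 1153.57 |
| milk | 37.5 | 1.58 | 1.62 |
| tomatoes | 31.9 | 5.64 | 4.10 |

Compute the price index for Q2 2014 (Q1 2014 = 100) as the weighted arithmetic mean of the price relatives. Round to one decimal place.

90.7

rent: 30.6 × (1153.57/1214.25) = 30.6 × 0.950027 = 29.0708
milk: 37.5 × (1.62/1.58) = 37.5 × 1.025316 = 38.4494
tomatoes: 31.9 × (4.10/5.64) = 31.9 × 0.726950 = 23.1897
Index = Σ wᵢ·(p₁ᵢ/p₀ᵢ) = 29.0708 + 38.4494 + 23.1897 = 90.7099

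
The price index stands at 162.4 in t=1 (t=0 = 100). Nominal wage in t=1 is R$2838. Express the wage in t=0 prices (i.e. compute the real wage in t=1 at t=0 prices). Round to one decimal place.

Real = Nominal ÷ (Index/100) = 2838 ÷ (162.4/100)
     = 2838 ÷ 1.624 = 1747.5369

1747.5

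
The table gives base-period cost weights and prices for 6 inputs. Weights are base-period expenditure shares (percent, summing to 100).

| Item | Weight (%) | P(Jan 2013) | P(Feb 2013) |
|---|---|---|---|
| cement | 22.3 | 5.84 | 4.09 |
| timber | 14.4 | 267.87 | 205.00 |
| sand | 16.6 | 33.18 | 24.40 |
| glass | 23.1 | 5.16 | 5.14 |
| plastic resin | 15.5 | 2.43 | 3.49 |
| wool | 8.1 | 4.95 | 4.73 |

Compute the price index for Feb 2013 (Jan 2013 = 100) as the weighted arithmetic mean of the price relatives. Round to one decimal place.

cement: 22.3 × (4.09/5.84) = 22.3 × 0.700342 = 15.6176
timber: 14.4 × (205.00/267.87) = 14.4 × 0.765297 = 11.0203
sand: 16.6 × (24.40/33.18) = 16.6 × 0.735383 = 12.2074
glass: 23.1 × (5.14/5.16) = 23.1 × 0.996124 = 23.0105
plastic resin: 15.5 × (3.49/2.43) = 15.5 × 1.436214 = 22.2613
wool: 8.1 × (4.73/4.95) = 8.1 × 0.955556 = 7.7400
Index = Σ wᵢ·(p₁ᵢ/p₀ᵢ) = 15.6176 + 11.0203 + 12.2074 + 23.0105 + 22.2613 + 7.7400 = 91.8570

91.9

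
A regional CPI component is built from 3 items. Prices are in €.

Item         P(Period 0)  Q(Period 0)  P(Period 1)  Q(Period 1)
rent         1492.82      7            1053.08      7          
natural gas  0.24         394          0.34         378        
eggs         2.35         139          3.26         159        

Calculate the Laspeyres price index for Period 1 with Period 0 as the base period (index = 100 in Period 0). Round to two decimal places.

Laspeyres price index uses base-period quantities as weights.
ΣP(Period 1)·Q(Period 0) = 1053.08×7 + 0.34×394 + 3.26×139 = 7371.56 + 133.96 + 453.14 = 7958.66
ΣP(Period 0)·Q(Period 0) = 1492.82×7 + 0.24×394 + 2.35×139 = 10449.74 + 94.56 + 326.65 = 10870.95
Index = 7958.66 / 10870.95 × 100 = 73.2103

73.21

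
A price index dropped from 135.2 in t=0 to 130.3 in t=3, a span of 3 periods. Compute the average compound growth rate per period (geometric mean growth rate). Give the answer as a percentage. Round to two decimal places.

Growth factor = (130.3/135.2)^(1/3) = (0.963757)^(1/3) = 0.987770
Growth rate = 0.987770 − 1 = -0.012230 = -1.2230%

-1.22%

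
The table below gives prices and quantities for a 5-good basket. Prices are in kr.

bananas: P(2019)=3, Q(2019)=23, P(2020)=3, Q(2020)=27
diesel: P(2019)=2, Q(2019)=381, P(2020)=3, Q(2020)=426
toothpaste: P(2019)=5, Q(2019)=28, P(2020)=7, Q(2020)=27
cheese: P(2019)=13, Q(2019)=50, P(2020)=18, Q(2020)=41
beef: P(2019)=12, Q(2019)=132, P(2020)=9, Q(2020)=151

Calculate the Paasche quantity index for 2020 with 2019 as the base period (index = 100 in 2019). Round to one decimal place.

104.3

Paasche quantity index uses current-period prices as weights.
ΣP(2020)·Q(2020) = 3×27 + 3×426 + 7×27 + 18×41 + 9×151 = 81 + 1278 + 189 + 738 + 1359 = 3645
ΣP(2020)·Q(2019) = 3×23 + 3×381 + 7×28 + 18×50 + 9×132 = 69 + 1143 + 196 + 900 + 1188 = 3496
Index = 3645 / 3496 × 100 = 104.2620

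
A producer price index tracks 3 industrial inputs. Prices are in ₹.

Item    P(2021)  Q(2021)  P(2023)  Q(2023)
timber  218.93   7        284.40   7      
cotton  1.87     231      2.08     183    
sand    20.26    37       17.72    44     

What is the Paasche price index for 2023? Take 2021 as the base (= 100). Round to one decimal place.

Paasche price index uses current-period quantities as weights.
ΣP(2023)·Q(2023) = 284.40×7 + 2.08×183 + 17.72×44 = 1990.8 + 380.64 + 779.68 = 3151.12
ΣP(2021)·Q(2023) = 218.93×7 + 1.87×183 + 20.26×44 = 1532.51 + 342.21 + 891.44 = 2766.16
Index = 3151.12 / 2766.16 × 100 = 113.9168

113.9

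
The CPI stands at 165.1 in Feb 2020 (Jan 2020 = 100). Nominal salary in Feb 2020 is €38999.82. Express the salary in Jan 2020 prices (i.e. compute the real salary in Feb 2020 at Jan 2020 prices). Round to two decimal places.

Real = Nominal ÷ (Index/100) = 38999.82 ÷ (165.1/100)
     = 38999.82 ÷ 1.651 = 23621.9382

23621.94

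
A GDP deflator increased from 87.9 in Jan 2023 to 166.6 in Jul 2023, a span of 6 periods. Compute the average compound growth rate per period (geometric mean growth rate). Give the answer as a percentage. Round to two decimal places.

Growth factor = (166.6/87.9)^(1/6) = (1.895336)^(1/6) = 1.112451
Growth rate = 1.112451 − 1 = 0.112451 = 11.2451%

11.25%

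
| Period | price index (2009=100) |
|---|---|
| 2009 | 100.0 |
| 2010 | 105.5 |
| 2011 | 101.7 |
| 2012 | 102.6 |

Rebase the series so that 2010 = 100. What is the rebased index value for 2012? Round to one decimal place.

97.3

Rebased(2012) = 102.6 / 105.5 × 100 = 97.2512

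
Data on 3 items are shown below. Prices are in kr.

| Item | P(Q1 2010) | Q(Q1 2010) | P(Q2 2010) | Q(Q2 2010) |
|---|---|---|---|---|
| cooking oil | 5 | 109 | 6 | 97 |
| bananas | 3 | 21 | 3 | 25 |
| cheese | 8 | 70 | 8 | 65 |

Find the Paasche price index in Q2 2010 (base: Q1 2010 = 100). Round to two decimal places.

Paasche price index uses current-period quantities as weights.
ΣP(Q2 2010)·Q(Q2 2010) = 6×97 + 3×25 + 8×65 = 582 + 75 + 520 = 1177
ΣP(Q1 2010)·Q(Q2 2010) = 5×97 + 3×25 + 8×65 = 485 + 75 + 520 = 1080
Index = 1177 / 1080 × 100 = 108.9815

108.98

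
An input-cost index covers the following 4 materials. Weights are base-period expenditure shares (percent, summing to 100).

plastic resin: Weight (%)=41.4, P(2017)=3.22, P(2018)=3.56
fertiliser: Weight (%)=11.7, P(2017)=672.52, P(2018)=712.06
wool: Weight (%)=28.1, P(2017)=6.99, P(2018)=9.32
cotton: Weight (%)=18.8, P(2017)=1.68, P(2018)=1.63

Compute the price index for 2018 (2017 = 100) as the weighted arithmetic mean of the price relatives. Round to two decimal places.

113.87

plastic resin: 41.4 × (3.56/3.22) = 41.4 × 1.105590 = 45.7714
fertiliser: 11.7 × (712.06/672.52) = 11.7 × 1.058794 = 12.3879
wool: 28.1 × (9.32/6.99) = 28.1 × 1.333333 = 37.4667
cotton: 18.8 × (1.63/1.68) = 18.8 × 0.970238 = 18.2405
Index = Σ wᵢ·(p₁ᵢ/p₀ᵢ) = 45.7714 + 12.3879 + 37.4667 + 18.2405 = 113.8665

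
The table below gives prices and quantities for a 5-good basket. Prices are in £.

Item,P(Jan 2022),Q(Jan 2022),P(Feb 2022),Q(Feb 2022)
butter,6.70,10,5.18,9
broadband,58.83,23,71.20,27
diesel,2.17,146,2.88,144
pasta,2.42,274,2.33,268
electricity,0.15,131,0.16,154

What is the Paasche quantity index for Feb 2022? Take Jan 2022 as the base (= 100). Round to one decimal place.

Paasche quantity index uses current-period prices as weights.
ΣP(Feb 2022)·Q(Feb 2022) = 5.18×9 + 71.20×27 + 2.88×144 + 2.33×268 + 0.16×154 = 46.62 + 1922.4 + 414.72 + 624.44 + 24.64 = 3032.82
ΣP(Feb 2022)·Q(Jan 2022) = 5.18×10 + 71.20×23 + 2.88×146 + 2.33×274 + 0.16×131 = 51.8 + 1637.6 + 420.48 + 638.42 + 20.96 = 2769.26
Index = 3032.82 / 2769.26 × 100 = 109.5173

109.5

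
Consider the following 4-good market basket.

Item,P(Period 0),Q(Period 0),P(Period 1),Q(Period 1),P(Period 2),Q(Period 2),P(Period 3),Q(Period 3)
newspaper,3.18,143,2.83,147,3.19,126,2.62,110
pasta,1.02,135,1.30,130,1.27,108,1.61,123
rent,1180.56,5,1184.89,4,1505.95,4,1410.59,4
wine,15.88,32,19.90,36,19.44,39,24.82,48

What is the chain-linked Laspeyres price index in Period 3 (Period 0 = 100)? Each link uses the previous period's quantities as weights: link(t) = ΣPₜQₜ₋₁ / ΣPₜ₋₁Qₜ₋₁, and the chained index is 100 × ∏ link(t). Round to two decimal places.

Link Period 0→Period 1:
ΣP(Period 1)Q(Period 0) = 2.83×143 + 1.30×135 + 1184.89×5 + 19.90×32 = 404.69 + 175.5 + 5924.45 + 636.8 = 7141.44
ΣP(Period 0)Q(Period 0) = 3.18×143 + 1.02×135 + 1180.56×5 + 15.88×32 = 454.74 + 137.7 + 5902.8 + 508.16 = 7003.4
link = 7141.44/7003.4 = 1.019710
Link Period 1→Period 2:
ΣP(Period 2)Q(Period 1) = 3.19×147 + 1.27×130 + 1505.95×4 + 19.44×36 = 468.93 + 165.1 + 6023.8 + 699.84 = 7357.67
ΣP(Period 1)Q(Period 1) = 2.83×147 + 1.30×130 + 1184.89×4 + 19.90×36 = 416.01 + 169 + 4739.56 + 716.4 = 6040.97
link = 7357.67/6040.97 = 1.217962
Link Period 2→Period 3:
ΣP(Period 3)Q(Period 2) = 2.62×126 + 1.61×108 + 1410.59×4 + 24.82×39 = 330.12 + 173.88 + 5642.36 + 967.98 = 7114.34
ΣP(Period 2)Q(Period 2) = 3.19×126 + 1.27×108 + 1505.95×4 + 19.44×39 = 401.94 + 137.16 + 6023.8 + 758.16 = 7321.06
link = 7114.34/7321.06 = 0.971764
Chained index = 100 × 1.019710 × 1.217962 × 0.971764 = 120.6900

120.69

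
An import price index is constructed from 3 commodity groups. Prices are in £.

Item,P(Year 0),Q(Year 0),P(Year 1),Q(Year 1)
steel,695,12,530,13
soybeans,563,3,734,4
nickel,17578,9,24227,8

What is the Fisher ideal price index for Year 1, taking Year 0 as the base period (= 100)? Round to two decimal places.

134.38

Laspeyres component (base-period weights):
ΣP(Year 1)Q(Year 0) = 530×12 + 734×3 + 24227×9 = 6360 + 2202 + 218043 = 226605
ΣP(Year 0)Q(Year 0) = 695×12 + 563×3 + 17578×9 = 8340 + 1689 + 158202 = 168231
L = 226605 / 168231 × 100 = 134.6987
Paasche component (current-period weights):
ΣP(Year 1)Q(Year 1) = 530×13 + 734×4 + 24227×8 = 6890 + 2936 + 193816 = 203642
ΣP(Year 0)Q(Year 1) = 695×13 + 563×4 + 17578×8 = 9035 + 2252 + 140624 = 151911
P = 203642 / 151911 × 100 = 134.0535
Fisher = √(L × P) = √(134.6987 × 134.0535) = 134.3757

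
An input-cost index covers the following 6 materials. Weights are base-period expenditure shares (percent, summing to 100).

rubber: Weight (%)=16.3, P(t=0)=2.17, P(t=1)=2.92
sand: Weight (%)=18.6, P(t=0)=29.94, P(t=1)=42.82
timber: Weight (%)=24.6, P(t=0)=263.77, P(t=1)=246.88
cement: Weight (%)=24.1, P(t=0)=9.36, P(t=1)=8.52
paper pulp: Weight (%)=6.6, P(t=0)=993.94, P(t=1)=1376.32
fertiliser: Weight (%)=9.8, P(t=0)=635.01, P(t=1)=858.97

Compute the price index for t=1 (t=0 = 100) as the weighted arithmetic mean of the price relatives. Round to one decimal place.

rubber: 16.3 × (2.92/2.17) = 16.3 × 1.345622 = 21.9336
sand: 18.6 × (42.82/29.94) = 18.6 × 1.430194 = 26.6016
timber: 24.6 × (246.88/263.77) = 24.6 × 0.935967 = 23.0248
cement: 24.1 × (8.52/9.36) = 24.1 × 0.910256 = 21.9372
paper pulp: 6.6 × (1376.32/993.94) = 6.6 × 1.384711 = 9.1391
fertiliser: 9.8 × (858.97/635.01) = 9.8 × 1.352687 = 13.2563
Index = Σ wᵢ·(p₁ᵢ/p₀ᵢ) = 21.9336 + 26.6016 + 23.0248 + 21.9372 + 9.1391 + 13.2563 = 115.8926

115.9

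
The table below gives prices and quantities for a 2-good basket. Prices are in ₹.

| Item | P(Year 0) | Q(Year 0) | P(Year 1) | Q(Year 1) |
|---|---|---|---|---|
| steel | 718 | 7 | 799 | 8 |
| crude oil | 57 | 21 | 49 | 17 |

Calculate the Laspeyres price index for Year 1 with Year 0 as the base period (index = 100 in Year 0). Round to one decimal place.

Laspeyres price index uses base-period quantities as weights.
ΣP(Year 1)·Q(Year 0) = 799×7 + 49×21 = 5593 + 1029 = 6622
ΣP(Year 0)·Q(Year 0) = 718×7 + 57×21 = 5026 + 1197 = 6223
Index = 6622 / 6223 × 100 = 106.4117

106.4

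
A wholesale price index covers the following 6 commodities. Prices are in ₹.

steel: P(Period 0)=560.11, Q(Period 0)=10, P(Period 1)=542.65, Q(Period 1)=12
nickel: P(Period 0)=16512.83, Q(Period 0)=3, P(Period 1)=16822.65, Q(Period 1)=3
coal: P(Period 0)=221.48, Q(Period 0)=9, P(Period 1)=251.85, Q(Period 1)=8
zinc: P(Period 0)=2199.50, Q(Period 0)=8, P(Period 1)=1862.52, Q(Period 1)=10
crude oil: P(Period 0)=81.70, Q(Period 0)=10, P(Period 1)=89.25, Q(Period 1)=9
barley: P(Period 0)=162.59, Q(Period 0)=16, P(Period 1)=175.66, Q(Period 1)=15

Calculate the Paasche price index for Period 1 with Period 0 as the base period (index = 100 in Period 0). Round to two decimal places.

Paasche price index uses current-period quantities as weights.
ΣP(Period 1)·Q(Period 1) = 542.65×12 + 16822.65×3 + 251.85×8 + 1862.52×10 + 89.25×9 + 175.66×15 = 6511.8 + 50467.95 + 2014.8 + 18625.2 + 803.25 + 2634.9 = 81057.9
ΣP(Period 0)·Q(Period 1) = 560.11×12 + 16512.83×3 + 221.48×8 + 2199.50×10 + 81.70×9 + 162.59×15 = 6721.32 + 49538.49 + 1771.84 + 21995 + 735.3 + 2438.85 = 83200.8
Index = 81057.9 / 83200.8 × 100 = 97.4244

97.42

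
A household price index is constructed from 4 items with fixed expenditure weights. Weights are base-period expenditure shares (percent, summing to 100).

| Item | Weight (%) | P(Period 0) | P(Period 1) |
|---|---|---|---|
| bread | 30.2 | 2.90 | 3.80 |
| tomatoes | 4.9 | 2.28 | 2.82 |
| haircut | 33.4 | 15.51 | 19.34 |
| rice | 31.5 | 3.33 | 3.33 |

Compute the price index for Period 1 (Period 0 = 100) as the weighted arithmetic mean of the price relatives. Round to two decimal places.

bread: 30.2 × (3.80/2.90) = 30.2 × 1.310345 = 39.5724
tomatoes: 4.9 × (2.82/2.28) = 4.9 × 1.236842 = 6.0605
haircut: 33.4 × (19.34/15.51) = 33.4 × 1.246937 = 41.6477
rice: 31.5 × (3.33/3.33) = 31.5 × 1.000000 = 31.5000
Index = Σ wᵢ·(p₁ᵢ/p₀ᵢ) = 39.5724 + 6.0605 + 41.6477 + 31.5000 = 118.7807

118.78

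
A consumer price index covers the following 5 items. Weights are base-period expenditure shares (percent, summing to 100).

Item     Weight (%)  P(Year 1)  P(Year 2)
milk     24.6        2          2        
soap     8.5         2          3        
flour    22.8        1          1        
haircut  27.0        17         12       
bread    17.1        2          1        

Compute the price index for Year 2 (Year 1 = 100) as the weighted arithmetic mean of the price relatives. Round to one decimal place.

87.8

milk: 24.6 × (2/2) = 24.6 × 1.000000 = 24.6000
soap: 8.5 × (3/2) = 8.5 × 1.500000 = 12.7500
flour: 22.8 × (1/1) = 22.8 × 1.000000 = 22.8000
haircut: 27.0 × (12/17) = 27.0 × 0.705882 = 19.0588
bread: 17.1 × (1/2) = 17.1 × 0.500000 = 8.5500
Index = Σ wᵢ·(p₁ᵢ/p₀ᵢ) = 24.6000 + 12.7500 + 22.8000 + 19.0588 + 8.5500 = 87.7588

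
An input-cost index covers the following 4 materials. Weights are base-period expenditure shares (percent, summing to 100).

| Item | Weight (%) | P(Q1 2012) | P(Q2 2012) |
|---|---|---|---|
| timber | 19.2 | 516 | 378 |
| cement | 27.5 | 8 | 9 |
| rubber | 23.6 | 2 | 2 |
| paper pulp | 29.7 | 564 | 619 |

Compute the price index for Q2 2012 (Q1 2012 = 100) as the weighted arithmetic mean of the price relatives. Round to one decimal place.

101.2

timber: 19.2 × (378/516) = 19.2 × 0.732558 = 14.0651
cement: 27.5 × (9/8) = 27.5 × 1.125000 = 30.9375
rubber: 23.6 × (2/2) = 23.6 × 1.000000 = 23.6000
paper pulp: 29.7 × (619/564) = 29.7 × 1.097518 = 32.5963
Index = Σ wᵢ·(p₁ᵢ/p₀ᵢ) = 14.0651 + 30.9375 + 23.6000 + 32.5963 = 101.1989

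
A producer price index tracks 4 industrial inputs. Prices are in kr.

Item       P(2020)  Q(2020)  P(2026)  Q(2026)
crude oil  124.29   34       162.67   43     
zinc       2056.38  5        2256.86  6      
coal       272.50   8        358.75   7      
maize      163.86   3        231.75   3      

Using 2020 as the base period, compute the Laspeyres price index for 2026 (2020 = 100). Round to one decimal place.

Laspeyres price index uses base-period quantities as weights.
ΣP(2026)·Q(2020) = 162.67×34 + 2256.86×5 + 358.75×8 + 231.75×3 = 5530.78 + 11284.3 + 2870 + 695.25 = 20380.33
ΣP(2020)·Q(2020) = 124.29×34 + 2056.38×5 + 272.50×8 + 163.86×3 = 4225.86 + 10281.9 + 2180 + 491.58 = 17179.34
Index = 20380.33 / 17179.34 × 100 = 118.6328

118.6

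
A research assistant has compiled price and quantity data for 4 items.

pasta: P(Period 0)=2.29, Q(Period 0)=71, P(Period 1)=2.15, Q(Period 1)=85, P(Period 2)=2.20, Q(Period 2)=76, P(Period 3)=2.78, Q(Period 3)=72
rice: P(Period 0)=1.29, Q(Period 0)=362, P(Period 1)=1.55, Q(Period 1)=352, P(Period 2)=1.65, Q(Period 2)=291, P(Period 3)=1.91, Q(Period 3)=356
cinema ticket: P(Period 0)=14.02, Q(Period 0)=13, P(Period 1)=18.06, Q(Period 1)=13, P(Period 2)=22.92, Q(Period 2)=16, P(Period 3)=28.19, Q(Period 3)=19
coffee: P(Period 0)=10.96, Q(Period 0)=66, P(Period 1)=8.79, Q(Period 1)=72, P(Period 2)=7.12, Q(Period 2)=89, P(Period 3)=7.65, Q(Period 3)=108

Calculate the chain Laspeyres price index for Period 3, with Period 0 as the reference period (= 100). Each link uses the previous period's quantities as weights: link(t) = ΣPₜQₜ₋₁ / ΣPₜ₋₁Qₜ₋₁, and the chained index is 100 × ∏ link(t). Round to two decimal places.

113.49

Link Period 0→Period 1:
ΣP(Period 1)Q(Period 0) = 2.15×71 + 1.55×362 + 18.06×13 + 8.79×66 = 152.65 + 561.1 + 234.78 + 580.14 = 1528.67
ΣP(Period 0)Q(Period 0) = 2.29×71 + 1.29×362 + 14.02×13 + 10.96×66 = 162.59 + 466.98 + 182.26 + 723.36 = 1535.19
link = 1528.67/1535.19 = 0.995753
Link Period 1→Period 2:
ΣP(Period 2)Q(Period 1) = 2.20×85 + 1.65×352 + 22.92×13 + 7.12×72 = 187 + 580.8 + 297.96 + 512.64 = 1578.4
ΣP(Period 1)Q(Period 1) = 2.15×85 + 1.55×352 + 18.06×13 + 8.79×72 = 182.75 + 545.6 + 234.78 + 632.88 = 1596.01
link = 1578.4/1596.01 = 0.988966
Link Period 2→Period 3:
ΣP(Period 3)Q(Period 2) = 2.78×76 + 1.91×291 + 28.19×16 + 7.65×89 = 211.28 + 555.81 + 451.04 + 680.85 = 1898.98
ΣP(Period 2)Q(Period 2) = 2.20×76 + 1.65×291 + 22.92×16 + 7.12×89 = 167.2 + 480.15 + 366.72 + 633.68 = 1647.75
link = 1898.98/1647.75 = 1.152469
Chained index = 100 × 0.995753 × 0.988966 × 1.152469 = 113.4912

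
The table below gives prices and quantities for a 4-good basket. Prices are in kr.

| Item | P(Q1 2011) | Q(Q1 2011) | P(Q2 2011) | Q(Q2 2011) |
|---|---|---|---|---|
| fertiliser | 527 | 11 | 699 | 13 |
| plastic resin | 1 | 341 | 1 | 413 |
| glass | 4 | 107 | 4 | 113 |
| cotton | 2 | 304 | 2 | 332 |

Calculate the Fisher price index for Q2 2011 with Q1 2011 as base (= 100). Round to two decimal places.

126.53

Laspeyres component (base-period weights):
ΣP(Q2 2011)Q(Q1 2011) = 699×11 + 1×341 + 4×107 + 2×304 = 7689 + 341 + 428 + 608 = 9066
ΣP(Q1 2011)Q(Q1 2011) = 527×11 + 1×341 + 4×107 + 2×304 = 5797 + 341 + 428 + 608 = 7174
L = 9066 / 7174 × 100 = 126.3730
Paasche component (current-period weights):
ΣP(Q2 2011)Q(Q2 2011) = 699×13 + 1×413 + 4×113 + 2×332 = 9087 + 413 + 452 + 664 = 10616
ΣP(Q1 2011)Q(Q2 2011) = 527×13 + 1×413 + 4×113 + 2×332 = 6851 + 413 + 452 + 664 = 8380
P = 10616 / 8380 × 100 = 126.6826
Fisher = √(L × P) = √(126.3730 × 126.6826) = 126.5277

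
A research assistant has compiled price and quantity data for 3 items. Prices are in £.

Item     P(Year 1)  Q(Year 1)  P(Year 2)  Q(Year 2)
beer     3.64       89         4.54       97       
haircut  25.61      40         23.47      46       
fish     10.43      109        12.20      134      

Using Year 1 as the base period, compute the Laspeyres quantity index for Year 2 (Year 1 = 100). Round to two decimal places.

Laspeyres quantity index uses base-period prices as weights.
ΣP(Year 1)·Q(Year 2) = 3.64×97 + 25.61×46 + 10.43×134 = 353.08 + 1178.06 + 1397.62 = 2928.76
ΣP(Year 1)·Q(Year 1) = 3.64×89 + 25.61×40 + 10.43×109 = 323.96 + 1024.4 + 1136.87 = 2485.23
Index = 2928.76 / 2485.23 × 100 = 117.8466

117.85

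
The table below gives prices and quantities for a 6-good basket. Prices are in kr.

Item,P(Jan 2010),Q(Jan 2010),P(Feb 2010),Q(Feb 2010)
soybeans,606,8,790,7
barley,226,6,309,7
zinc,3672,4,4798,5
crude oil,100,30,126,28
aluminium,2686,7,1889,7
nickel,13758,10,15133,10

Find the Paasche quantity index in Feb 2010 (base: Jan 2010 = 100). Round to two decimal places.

102.08

Paasche quantity index uses current-period prices as weights.
ΣP(Feb 2010)·Q(Feb 2010) = 790×7 + 309×7 + 4798×5 + 126×28 + 1889×7 + 15133×10 = 5530 + 2163 + 23990 + 3528 + 13223 + 151330 = 199764
ΣP(Feb 2010)·Q(Jan 2010) = 790×8 + 309×6 + 4798×4 + 126×30 + 1889×7 + 15133×10 = 6320 + 1854 + 19192 + 3780 + 13223 + 151330 = 195699
Index = 199764 / 195699 × 100 = 102.0772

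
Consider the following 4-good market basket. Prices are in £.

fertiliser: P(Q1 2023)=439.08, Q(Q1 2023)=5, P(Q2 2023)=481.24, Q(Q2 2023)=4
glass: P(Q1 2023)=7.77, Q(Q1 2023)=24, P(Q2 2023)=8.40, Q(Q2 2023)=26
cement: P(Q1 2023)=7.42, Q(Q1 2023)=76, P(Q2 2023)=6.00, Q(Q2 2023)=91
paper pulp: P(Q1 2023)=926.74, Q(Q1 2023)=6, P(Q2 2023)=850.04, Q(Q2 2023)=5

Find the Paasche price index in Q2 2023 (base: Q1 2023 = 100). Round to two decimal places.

95.49

Paasche price index uses current-period quantities as weights.
ΣP(Q2 2023)·Q(Q2 2023) = 481.24×4 + 8.40×26 + 6.00×91 + 850.04×5 = 1924.96 + 218.4 + 546 + 4250.2 = 6939.56
ΣP(Q1 2023)·Q(Q2 2023) = 439.08×4 + 7.77×26 + 7.42×91 + 926.74×5 = 1756.32 + 202.02 + 675.22 + 4633.7 = 7267.26
Index = 6939.56 / 7267.26 × 100 = 95.4907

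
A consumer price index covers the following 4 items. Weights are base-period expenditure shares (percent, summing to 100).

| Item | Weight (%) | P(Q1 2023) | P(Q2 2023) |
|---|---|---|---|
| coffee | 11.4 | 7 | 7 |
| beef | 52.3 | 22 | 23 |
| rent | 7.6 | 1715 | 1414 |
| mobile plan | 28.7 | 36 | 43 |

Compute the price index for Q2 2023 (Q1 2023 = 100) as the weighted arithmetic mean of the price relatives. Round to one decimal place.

coffee: 11.4 × (7/7) = 11.4 × 1.000000 = 11.4000
beef: 52.3 × (23/22) = 52.3 × 1.045455 = 54.6773
rent: 7.6 × (1414/1715) = 7.6 × 0.824490 = 6.2661
mobile plan: 28.7 × (43/36) = 28.7 × 1.194444 = 34.2806
Index = Σ wᵢ·(p₁ᵢ/p₀ᵢ) = 11.4000 + 54.6773 + 6.2661 + 34.2806 = 106.6240

106.6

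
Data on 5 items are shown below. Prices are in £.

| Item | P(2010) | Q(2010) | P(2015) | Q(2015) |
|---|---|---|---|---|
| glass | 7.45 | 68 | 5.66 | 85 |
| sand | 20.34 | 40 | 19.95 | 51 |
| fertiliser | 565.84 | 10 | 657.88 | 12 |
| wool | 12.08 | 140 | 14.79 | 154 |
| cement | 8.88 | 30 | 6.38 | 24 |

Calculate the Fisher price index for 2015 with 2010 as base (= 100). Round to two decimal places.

Laspeyres component (base-period weights):
ΣP(2015)Q(2010) = 5.66×68 + 19.95×40 + 657.88×10 + 14.79×140 + 6.38×30 = 384.88 + 798 + 6578.8 + 2070.6 + 191.4 = 10023.68
ΣP(2010)Q(2010) = 7.45×68 + 20.34×40 + 565.84×10 + 12.08×140 + 8.88×30 = 506.6 + 813.6 + 5658.4 + 1691.2 + 266.4 = 8936.2
L = 10023.68 / 8936.2 × 100 = 112.1694
Paasche component (current-period weights):
ΣP(2015)Q(2015) = 5.66×85 + 19.95×51 + 657.88×12 + 14.79×154 + 6.38×24 = 481.1 + 1017.45 + 7894.56 + 2277.66 + 153.12 = 11823.89
ΣP(2010)Q(2015) = 7.45×85 + 20.34×51 + 565.84×12 + 12.08×154 + 8.88×24 = 633.25 + 1037.34 + 6790.08 + 1860.32 + 213.12 = 10534.11
P = 11823.89 / 10534.11 × 100 = 112.2438
Fisher = √(L × P) = √(112.1694 × 112.2438) = 112.2066

112.21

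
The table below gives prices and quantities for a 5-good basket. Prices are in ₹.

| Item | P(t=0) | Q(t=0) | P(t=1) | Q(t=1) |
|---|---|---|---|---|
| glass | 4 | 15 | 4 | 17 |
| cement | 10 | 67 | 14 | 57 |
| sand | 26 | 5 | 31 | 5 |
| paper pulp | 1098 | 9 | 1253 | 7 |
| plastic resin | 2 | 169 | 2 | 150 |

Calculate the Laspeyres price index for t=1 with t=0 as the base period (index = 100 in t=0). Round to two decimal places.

Laspeyres price index uses base-period quantities as weights.
ΣP(t=1)·Q(t=0) = 4×15 + 14×67 + 31×5 + 1253×9 + 2×169 = 60 + 938 + 155 + 11277 + 338 = 12768
ΣP(t=0)·Q(t=0) = 4×15 + 10×67 + 26×5 + 1098×9 + 2×169 = 60 + 670 + 130 + 9882 + 338 = 11080
Index = 12768 / 11080 × 100 = 115.2347

115.23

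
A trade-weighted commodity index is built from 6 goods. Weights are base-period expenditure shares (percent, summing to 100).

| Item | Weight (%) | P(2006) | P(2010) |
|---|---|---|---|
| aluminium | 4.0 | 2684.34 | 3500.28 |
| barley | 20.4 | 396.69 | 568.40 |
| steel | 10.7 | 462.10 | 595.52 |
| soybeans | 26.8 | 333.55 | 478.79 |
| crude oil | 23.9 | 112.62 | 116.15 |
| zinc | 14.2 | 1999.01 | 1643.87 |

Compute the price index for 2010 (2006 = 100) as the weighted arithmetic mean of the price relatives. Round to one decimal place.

aluminium: 4.0 × (3500.28/2684.34) = 4.0 × 1.303963 = 5.2159
barley: 20.4 × (568.40/396.69) = 20.4 × 1.432857 = 29.2303
steel: 10.7 × (595.52/462.10) = 10.7 × 1.288725 = 13.7894
soybeans: 26.8 × (478.79/333.55) = 26.8 × 1.435437 = 38.4697
crude oil: 23.9 × (116.15/112.62) = 23.9 × 1.031344 = 24.6491
zinc: 14.2 × (1643.87/1999.01) = 14.2 × 0.822342 = 11.6773
Index = Σ wᵢ·(p₁ᵢ/p₀ᵢ) = 5.2159 + 29.2303 + 13.7894 + 38.4697 + 24.6491 + 11.6773 = 123.0316

123.0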